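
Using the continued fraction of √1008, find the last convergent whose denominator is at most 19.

127/4

√1008 = [31; 1, 2, 1, 62, …] (period length 4).
Convergents:
  p_0/q_0 = 31/1
  p_1/q_1 = 32/1
  p_2/q_2 = 95/3
  p_3/q_3 = 127/4
  p_4/q_4 = 7969/251
q_3 = 4 ≤ 19 < 251 = q_4, so the answer is 127/4.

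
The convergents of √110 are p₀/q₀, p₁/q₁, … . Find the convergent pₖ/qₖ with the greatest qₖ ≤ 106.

√110 = [10; 2, 20, …] (period length 2).
Convergents:
  p_0/q_0 = 10/1
  p_1/q_1 = 21/2
  p_2/q_2 = 430/41
  p_3/q_3 = 881/84
  p_4/q_4 = 18050/1721
q_3 = 84 ≤ 106 < 1721 = q_4, so the answer is 881/84.

881/84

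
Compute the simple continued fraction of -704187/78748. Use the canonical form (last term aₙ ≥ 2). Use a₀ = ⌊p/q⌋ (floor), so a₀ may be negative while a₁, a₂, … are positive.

[-9; 17, 3, 15, 2, 4, 3, 3]

-704187 = -9*78748 + 4545
78748 = 17*4545 + 1483
4545 = 3*1483 + 96
1483 = 15*96 + 43
96 = 2*43 + 10
43 = 4*10 + 3
10 = 3*3 + 1
3 = 3*1 + 0  (stop)
So -704187/78748 = [-9; 17, 3, 15, 2, 4, 3, 3].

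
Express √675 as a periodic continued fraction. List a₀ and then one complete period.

[25; 1, 50]

a₀ = ⌊√675⌋ = 25.
With m₀=0, d₀=1 and mₖ₊₁ = dₖaₖ − mₖ, dₖ₊₁ = (n − mₖ₊₁²)/dₖ, aₖ₊₁ = ⌊(a₀+mₖ₊₁)/dₖ₊₁⌋:
  k=1: m=25, d=50, a=1
  k=2: m=25, d=1, a=50
d=1 and a=2a₀=50 at k=2, so the next step gives (m, d) = (25, 50) again — its k=1 value — and the period has length 2.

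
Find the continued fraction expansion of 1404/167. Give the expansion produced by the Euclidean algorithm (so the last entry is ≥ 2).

[8; 2, 2, 5, 6]

1404 = 8*167 + 68
167 = 2*68 + 31
68 = 2*31 + 6
31 = 5*6 + 1
6 = 6*1 + 0  (stop)
So 1404/167 = [8; 2, 2, 5, 6].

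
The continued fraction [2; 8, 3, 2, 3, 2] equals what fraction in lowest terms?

Using pₖ = aₖpₖ₋₁ + pₖ₋₂ and qₖ = aₖqₖ₋₁ + qₖ₋₂:
  k=0: a=2, p=2, q=1
  k=1: a=8, p=17, q=8
  k=2: a=3, p=53, q=25
  k=3: a=2, p=123, q=58
  k=4: a=3, p=422, q=199
  k=5: a=2, p=967, q=456

967/456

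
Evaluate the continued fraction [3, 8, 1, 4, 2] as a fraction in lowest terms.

Using pₖ = aₖpₖ₋₁ + pₖ₋₂ and qₖ = aₖqₖ₋₁ + qₖ₋₂:
  k=0: a=3, p=3, q=1
  k=1: a=8, p=25, q=8
  k=2: a=1, p=28, q=9
  k=3: a=4, p=137, q=44
  k=4: a=2, p=302, q=97

302/97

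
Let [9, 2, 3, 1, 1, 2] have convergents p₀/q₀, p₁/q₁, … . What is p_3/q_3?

Using pₖ = aₖpₖ₋₁ + pₖ₋₂, qₖ = aₖqₖ₋₁ + qₖ₋₂ (with p₋₁=1, p₋₂=0, q₋₁=0, q₋₂=1):
  k=0: a=9, p=9, q=1
  k=1: a=2, p=19, q=2
  k=2: a=3, p=66, q=7
  k=3: a=1, p=85, q=9

85/9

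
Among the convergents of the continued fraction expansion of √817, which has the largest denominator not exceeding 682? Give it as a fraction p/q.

√817 = [28; 1, 1, 2, 1, 1, 56, …] (period length 6).
Convergents:
  p_0/q_0 = 28/1
  p_1/q_1 = 29/1
  p_2/q_2 = 57/2
  p_3/q_3 = 143/5
  p_4/q_4 = 200/7
  p_5/q_5 = 343/12
  p_6/q_6 = 19408/679
  p_7/q_7 = 19751/691
q_6 = 679 ≤ 682 < 691 = q_7, so the answer is 19408/679.

19408/679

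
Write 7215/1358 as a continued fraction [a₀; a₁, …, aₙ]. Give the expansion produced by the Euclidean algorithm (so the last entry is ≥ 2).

7215 = 5×1358 + 425
1358 = 3×425 + 83
425 = 5×83 + 10
83 = 8×10 + 3
10 = 3×3 + 1
3 = 3×1 + 0  (stop)
So 7215/1358 = [5; 3, 5, 8, 3, 3].

[5; 3, 5, 8, 3, 3]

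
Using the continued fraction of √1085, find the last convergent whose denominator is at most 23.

527/16

√1085 = [32; 1, 15, 2, 15, 1, 64, …] (period length 6).
Convergents:
  p_0/q_0 = 32/1
  p_1/q_1 = 33/1
  p_2/q_2 = 527/16
  p_3/q_3 = 1087/33
q_2 = 16 ≤ 23 < 33 = q_3, so the answer is 527/16.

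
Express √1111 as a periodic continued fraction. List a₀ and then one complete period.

[33; 3, 66]

a₀ = ⌊√1111⌋ = 33.
With m₀=0, d₀=1 and mₖ₊₁ = dₖaₖ − mₖ, dₖ₊₁ = (n − mₖ₊₁²)/dₖ, aₖ₊₁ = ⌊(a₀+mₖ₊₁)/dₖ₊₁⌋:
  k=1: m=33, d=22, a=3
  k=2: m=33, d=1, a=66
d=1 and a=2a₀=66 at k=2, so the next step gives (m, d) = (33, 22) again — its k=1 value — and the period has length 2.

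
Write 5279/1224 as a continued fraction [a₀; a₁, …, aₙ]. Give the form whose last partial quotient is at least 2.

[4; 3, 5, 9, 2, 1, 2]

5279 = 4·1224 + 383
1224 = 3·383 + 75
383 = 5·75 + 8
75 = 9·8 + 3
8 = 2·3 + 2
3 = 1·2 + 1
2 = 2·1 + 0  (stop)
So 5279/1224 = [4; 3, 5, 9, 2, 1, 2].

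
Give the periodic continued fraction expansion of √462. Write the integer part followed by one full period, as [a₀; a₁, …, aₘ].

a₀ = ⌊√462⌋ = 21.
With m₀=0, d₀=1 and mₖ₊₁ = dₖaₖ − mₖ, dₖ₊₁ = (n − mₖ₊₁²)/dₖ, aₖ₊₁ = ⌊(a₀+mₖ₊₁)/dₖ₊₁⌋:
  k=1: m=21, d=21, a=2
  k=2: m=21, d=1, a=42
d=1 and a=2a₀=42 at k=2, so the next step gives (m, d) = (21, 21) again — its k=1 value — and the period has length 2.

[21; 2, 42]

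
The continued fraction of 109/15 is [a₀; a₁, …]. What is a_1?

3

109 = 7·15 + 4   →  a_0 = 7
15 = 3·4 + 3   →  a_1 = 3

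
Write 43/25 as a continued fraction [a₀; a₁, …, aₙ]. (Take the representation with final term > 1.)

43 = 1×25 + 18
25 = 1×18 + 7
18 = 2×7 + 4
7 = 1×4 + 3
4 = 1×3 + 1
3 = 3×1 + 0  (stop)
So 43/25 = [1; 1, 2, 1, 1, 3].

[1; 1, 2, 1, 1, 3]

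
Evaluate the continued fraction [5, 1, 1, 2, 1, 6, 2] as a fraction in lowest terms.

563/101

Fold from the inside: start with 2/1.
  6 + 1/2 = 13/2
  1 + 2/13 = 15/13
  2 + 13/15 = 43/15
  1 + 15/43 = 58/43
  1 + 43/58 = 101/58
  5 + 58/101 = 563/101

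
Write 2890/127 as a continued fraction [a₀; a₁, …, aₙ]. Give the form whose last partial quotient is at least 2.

[22; 1, 3, 10, 3]

2890 = 22×127 + 96
127 = 1×96 + 31
96 = 3×31 + 3
31 = 10×3 + 1
3 = 3×1 + 0  (stop)
So 2890/127 = [22; 1, 3, 10, 3].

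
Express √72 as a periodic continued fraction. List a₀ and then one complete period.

[8; 2, 16]

a₀ = ⌊√72⌋ = 8.
With m₀=0, d₀=1 and mₖ₊₁ = dₖaₖ − mₖ, dₖ₊₁ = (n − mₖ₊₁²)/dₖ, aₖ₊₁ = ⌊(a₀+mₖ₊₁)/dₖ₊₁⌋:
  k=1: m=8, d=8, a=2
  k=2: m=8, d=1, a=16
d=1 and a=2a₀=16 at k=2, so the next step gives (m, d) = (8, 8) again — its k=1 value — and the period has length 2.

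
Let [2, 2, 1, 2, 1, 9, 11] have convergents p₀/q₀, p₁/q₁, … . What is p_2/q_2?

7/3

Using pₖ = aₖpₖ₋₁ + pₖ₋₂, qₖ = aₖqₖ₋₁ + qₖ₋₂ (with p₋₁=1, p₋₂=0, q₋₁=0, q₋₂=1):
  k=0: a=2, p=2, q=1
  k=1: a=2, p=5, q=2
  k=2: a=1, p=7, q=3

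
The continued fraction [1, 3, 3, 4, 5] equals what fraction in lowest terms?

Fold from the inside: start with 5/1.
  4 + 1/5 = 21/5
  3 + 5/21 = 68/21
  3 + 21/68 = 225/68
  1 + 68/225 = 293/225

293/225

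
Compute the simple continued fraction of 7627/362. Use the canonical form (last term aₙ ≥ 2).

7627 = 21×362 + 25
362 = 14×25 + 12
25 = 2×12 + 1
12 = 12×1 + 0  (stop)
So 7627/362 = [21; 14, 2, 12].

[21; 14, 2, 12]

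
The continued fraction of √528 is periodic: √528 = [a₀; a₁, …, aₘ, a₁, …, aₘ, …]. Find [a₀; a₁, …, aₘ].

[22; 1, 44]

a₀ = ⌊√528⌋ = 22.
With m₀=0, d₀=1 and mₖ₊₁ = dₖaₖ − mₖ, dₖ₊₁ = (n − mₖ₊₁²)/dₖ, aₖ₊₁ = ⌊(a₀+mₖ₊₁)/dₖ₊₁⌋:
  k=1: m=22, d=44, a=1
  k=2: m=22, d=1, a=44
d=1 and a=2a₀=44 at k=2, so the next step gives (m, d) = (22, 44) again — its k=1 value — and the period has length 2.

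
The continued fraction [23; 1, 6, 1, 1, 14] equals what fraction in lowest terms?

5203/218

Using pₖ = aₖpₖ₋₁ + pₖ₋₂ and qₖ = aₖqₖ₋₁ + qₖ₋₂:
  k=0: a=23, p=23, q=1
  k=1: a=1, p=24, q=1
  k=2: a=6, p=167, q=7
  k=3: a=1, p=191, q=8
  k=4: a=1, p=358, q=15
  k=5: a=14, p=5203, q=218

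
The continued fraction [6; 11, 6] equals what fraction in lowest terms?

408/67

Fold from the inside: start with 6/1.
  11 + 1/6 = 67/6
  6 + 6/67 = 408/67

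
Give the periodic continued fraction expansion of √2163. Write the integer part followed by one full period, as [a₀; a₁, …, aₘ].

a₀ = ⌊√2163⌋ = 46.
With m₀=0, d₀=1 and mₖ₊₁ = dₖaₖ − mₖ, dₖ₊₁ = (n − mₖ₊₁²)/dₖ, aₖ₊₁ = ⌊(a₀+mₖ₊₁)/dₖ₊₁⌋:
  k=1: m=46, d=47, a=1
  k=2: m=1, d=46, a=1
  k=3: m=45, d=3, a=30
  k=4: m=45, d=46, a=1
  k=5: m=1, d=47, a=1
  k=6: m=46, d=1, a=92
d=1 and a=2a₀=92 at k=6, so the next step gives (m, d) = (46, 47) again — its k=1 value — and the period has length 6.

[46; 1, 1, 30, 1, 1, 92]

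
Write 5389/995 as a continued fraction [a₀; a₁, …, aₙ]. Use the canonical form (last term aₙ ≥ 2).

5389 = 5×995 + 414
995 = 2×414 + 167
414 = 2×167 + 80
167 = 2×80 + 7
80 = 11×7 + 3
7 = 2×3 + 1
3 = 3×1 + 0  (stop)
So 5389/995 = [5; 2, 2, 2, 11, 2, 3].

[5; 2, 2, 2, 11, 2, 3]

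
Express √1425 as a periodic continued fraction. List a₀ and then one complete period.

a₀ = ⌊√1425⌋ = 37.

[37; 1, 2, 1, 74]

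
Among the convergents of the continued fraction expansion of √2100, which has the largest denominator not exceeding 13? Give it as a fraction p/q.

275/6

√2100 = [45; 1, 4, 1, 2, 1, 4, 1, 90, …] (period length 8).
Convergents:
  p_0/q_0 = 45/1
  p_1/q_1 = 46/1
  p_2/q_2 = 229/5
  p_3/q_3 = 275/6
  p_4/q_4 = 779/17
q_3 = 6 ≤ 13 < 17 = q_4, so the answer is 275/6.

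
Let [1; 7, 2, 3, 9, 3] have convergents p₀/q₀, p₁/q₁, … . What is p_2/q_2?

Using pₖ = aₖpₖ₋₁ + pₖ₋₂, qₖ = aₖqₖ₋₁ + qₖ₋₂ (with p₋₁=1, p₋₂=0, q₋₁=0, q₋₂=1):
  k=0: a=1, p=1, q=1
  k=1: a=7, p=8, q=7
  k=2: a=2, p=17, q=15

17/15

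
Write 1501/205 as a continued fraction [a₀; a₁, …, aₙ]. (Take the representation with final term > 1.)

1501 = 7×205 + 66
205 = 3×66 + 7
66 = 9×7 + 3
7 = 2×3 + 1
3 = 3×1 + 0  (stop)
So 1501/205 = [7; 3, 9, 2, 3].

[7; 3, 9, 2, 3]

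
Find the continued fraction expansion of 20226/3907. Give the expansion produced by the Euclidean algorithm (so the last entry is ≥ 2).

20226 = 5*3907 + 691
3907 = 5*691 + 452
691 = 1*452 + 239
452 = 1*239 + 213
239 = 1*213 + 26
213 = 8*26 + 5
26 = 5*5 + 1
5 = 5*1 + 0  (stop)
So 20226/3907 = [5; 5, 1, 1, 1, 8, 5, 5].

[5; 5, 1, 1, 1, 8, 5, 5]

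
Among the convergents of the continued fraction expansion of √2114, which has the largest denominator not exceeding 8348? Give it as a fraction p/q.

194534/4231

√2114 = [45; 1, 44, 1, 90, …] (period length 4).
Convergents:
  p_0/q_0 = 45/1
  p_1/q_1 = 46/1
  p_2/q_2 = 2069/45
  p_3/q_3 = 2115/46
  p_4/q_4 = 192419/4185
  p_5/q_5 = 194534/4231
  p_6/q_6 = 8751915/190349
q_5 = 4231 ≤ 8348 < 190349 = q_6, so the answer is 194534/4231.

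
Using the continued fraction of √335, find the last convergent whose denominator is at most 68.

604/33

√335 = [18; 3, 3, 3, 36, …] (period length 4).
Convergents:
  p_0/q_0 = 18/1
  p_1/q_1 = 55/3
  p_2/q_2 = 183/10
  p_3/q_3 = 604/33
  p_4/q_4 = 21927/1198
q_3 = 33 ≤ 68 < 1198 = q_4, so the answer is 604/33.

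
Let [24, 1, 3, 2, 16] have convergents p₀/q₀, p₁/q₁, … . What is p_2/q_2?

Using pₖ = aₖpₖ₋₁ + pₖ₋₂, qₖ = aₖqₖ₋₁ + qₖ₋₂ (with p₋₁=1, p₋₂=0, q₋₁=0, q₋₂=1):
  k=0: a=24, p=24, q=1
  k=1: a=1, p=25, q=1
  k=2: a=3, p=99, q=4

99/4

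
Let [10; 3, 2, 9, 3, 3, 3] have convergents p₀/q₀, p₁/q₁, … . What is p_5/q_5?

7006/681

Using pₖ = aₖpₖ₋₁ + pₖ₋₂, qₖ = aₖqₖ₋₁ + qₖ₋₂ (with p₋₁=1, p₋₂=0, q₋₁=0, q₋₂=1):
  k=0: a=10, p=10, q=1
  k=1: a=3, p=31, q=3
  k=2: a=2, p=72, q=7
  k=3: a=9, p=679, q=66
  k=4: a=3, p=2109, q=205
  k=5: a=3, p=7006, q=681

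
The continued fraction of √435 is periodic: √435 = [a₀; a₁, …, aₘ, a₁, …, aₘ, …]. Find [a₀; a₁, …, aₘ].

a₀ = ⌊√435⌋ = 20.
With m₀=0, d₀=1 and mₖ₊₁ = dₖaₖ − mₖ, dₖ₊₁ = (n − mₖ₊₁²)/dₖ, aₖ₊₁ = ⌊(a₀+mₖ₊₁)/dₖ₊₁⌋:
  k=1: m=20, d=35, a=1
  k=2: m=15, d=6, a=5
  k=3: m=15, d=35, a=1
  k=4: m=20, d=1, a=40
d=1 and a=2a₀=40 at k=4, so the next step gives (m, d) = (20, 35) again — its k=1 value — and the period has length 4.

[20; 1, 5, 1, 40]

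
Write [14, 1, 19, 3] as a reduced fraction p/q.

Using pₖ = aₖpₖ₋₁ + pₖ₋₂ and qₖ = aₖqₖ₋₁ + qₖ₋₂:
  k=0: a=14, p=14, q=1
  k=1: a=1, p=15, q=1
  k=2: a=19, p=299, q=20
  k=3: a=3, p=912, q=61

912/61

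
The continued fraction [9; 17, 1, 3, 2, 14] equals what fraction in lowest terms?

Fold from the inside: start with 14/1.
  2 + 1/14 = 29/14
  3 + 14/29 = 101/29
  1 + 29/101 = 130/101
  17 + 101/130 = 2311/130
  9 + 130/2311 = 20929/2311

20929/2311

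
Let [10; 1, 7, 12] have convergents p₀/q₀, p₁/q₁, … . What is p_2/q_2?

Using pₖ = aₖpₖ₋₁ + pₖ₋₂, qₖ = aₖqₖ₋₁ + qₖ₋₂ (with p₋₁=1, p₋₂=0, q₋₁=0, q₋₂=1):
  k=0: a=10, p=10, q=1
  k=1: a=1, p=11, q=1
  k=2: a=7, p=87, q=8

87/8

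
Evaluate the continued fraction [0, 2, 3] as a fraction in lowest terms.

3/7

Fold from the inside: start with 3/1.
  2 + 1/3 = 7/3
  0 + 3/7 = 3/7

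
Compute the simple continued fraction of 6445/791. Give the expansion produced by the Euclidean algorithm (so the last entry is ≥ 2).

[8; 6, 1, 3, 5, 1, 1, 2]

6445 = 8*791 + 117
791 = 6*117 + 89
117 = 1*89 + 28
89 = 3*28 + 5
28 = 5*5 + 3
5 = 1*3 + 2
3 = 1*2 + 1
2 = 2*1 + 0  (stop)
So 6445/791 = [8; 6, 1, 3, 5, 1, 1, 2].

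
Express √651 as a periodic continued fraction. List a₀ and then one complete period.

a₀ = ⌊√651⌋ = 25.

[25; 1, 1, 16, 1, 1, 50]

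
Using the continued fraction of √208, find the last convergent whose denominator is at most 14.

√208 = [14; 2, 2, 1, 2, 2, 28, …] (period length 6).
Convergents:
  p_0/q_0 = 14/1
  p_1/q_1 = 29/2
  p_2/q_2 = 72/5
  p_3/q_3 = 101/7
  p_4/q_4 = 274/19
q_3 = 7 ≤ 14 < 19 = q_4, so the answer is 101/7.

101/7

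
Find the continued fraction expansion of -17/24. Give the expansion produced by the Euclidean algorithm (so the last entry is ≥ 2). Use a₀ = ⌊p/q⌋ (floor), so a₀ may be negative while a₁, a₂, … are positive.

-17 = -1×24 + 7
24 = 3×7 + 3
7 = 2×3 + 1
3 = 3×1 + 0  (stop)
So -17/24 = [-1; 3, 2, 3].

[-1; 3, 2, 3]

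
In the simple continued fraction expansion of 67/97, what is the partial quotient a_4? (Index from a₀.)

3

67 = 0·97 + 67   →  a_0 = 0
97 = 1·67 + 30   →  a_1 = 1
67 = 2·30 + 7   →  a_2 = 2
30 = 4·7 + 2   →  a_3 = 4
7 = 3·2 + 1   →  a_4 = 3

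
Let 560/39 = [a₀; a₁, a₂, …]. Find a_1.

560 = 14·39 + 14   →  a_0 = 14
39 = 2·14 + 11   →  a_1 = 2

2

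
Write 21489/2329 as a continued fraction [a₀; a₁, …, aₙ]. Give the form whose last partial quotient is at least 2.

21489 = 9·2329 + 528
2329 = 4·528 + 217
528 = 2·217 + 94
217 = 2·94 + 29
94 = 3·29 + 7
29 = 4·7 + 1
7 = 7·1 + 0  (stop)
So 21489/2329 = [9; 4, 2, 2, 3, 4, 7].

[9; 4, 2, 2, 3, 4, 7]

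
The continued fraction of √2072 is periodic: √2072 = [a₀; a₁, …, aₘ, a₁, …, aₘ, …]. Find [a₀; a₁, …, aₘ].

[45; 1, 1, 12, 1, 1, 90]

a₀ = ⌊√2072⌋ = 45.
With m₀=0, d₀=1 and mₖ₊₁ = dₖaₖ − mₖ, dₖ₊₁ = (n − mₖ₊₁²)/dₖ, aₖ₊₁ = ⌊(a₀+mₖ₊₁)/dₖ₊₁⌋:
  k=1: m=45, d=47, a=1
  k=2: m=2, d=44, a=1
  k=3: m=42, d=7, a=12
  k=4: m=42, d=44, a=1
  k=5: m=2, d=47, a=1
  k=6: m=45, d=1, a=90
d=1 and a=2a₀=90 at k=6, so the next step gives (m, d) = (45, 47) again — its k=1 value — and the period has length 6.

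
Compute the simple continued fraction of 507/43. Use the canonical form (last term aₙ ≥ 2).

[11; 1, 3, 1, 3, 2]

507 = 11*43 + 34
43 = 1*34 + 9
34 = 3*9 + 7
9 = 1*7 + 2
7 = 3*2 + 1
2 = 2*1 + 0  (stop)
So 507/43 = [11; 1, 3, 1, 3, 2].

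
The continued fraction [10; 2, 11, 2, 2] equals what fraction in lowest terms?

1247/119

Fold from the inside: start with 2/1.
  2 + 1/2 = 5/2
  11 + 2/5 = 57/5
  2 + 5/57 = 119/57
  10 + 57/119 = 1247/119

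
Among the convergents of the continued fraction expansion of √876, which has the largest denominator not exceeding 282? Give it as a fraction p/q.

√876 = [29; 1, 1, 2, 14, 2, 1, 1, 58, …] (period length 8).
Convergents:
  p_0/q_0 = 29/1
  p_1/q_1 = 30/1
  p_2/q_2 = 59/2
  p_3/q_3 = 148/5
  p_4/q_4 = 2131/72
  p_5/q_5 = 4410/149
  p_6/q_6 = 6541/221
  p_7/q_7 = 10951/370
q_6 = 221 ≤ 282 < 370 = q_7, so the answer is 6541/221.

6541/221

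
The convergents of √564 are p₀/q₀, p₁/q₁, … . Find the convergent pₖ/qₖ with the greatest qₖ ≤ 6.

95/4

√564 = [23; 1, 2, 1, 46, …] (period length 4).
Convergents:
  p_0/q_0 = 23/1
  p_1/q_1 = 24/1
  p_2/q_2 = 71/3
  p_3/q_3 = 95/4
  p_4/q_4 = 4441/187
q_3 = 4 ≤ 6 < 187 = q_4, so the answer is 95/4.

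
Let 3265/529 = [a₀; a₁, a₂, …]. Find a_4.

3265 = 6·529 + 91   →  a_0 = 6
529 = 5·91 + 74   →  a_1 = 5
91 = 1·74 + 17   →  a_2 = 1
74 = 4·17 + 6   →  a_3 = 4
17 = 2·6 + 5   →  a_4 = 2

2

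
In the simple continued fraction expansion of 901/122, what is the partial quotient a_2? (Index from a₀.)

1

901 = 7·122 + 47   →  a_0 = 7
122 = 2·47 + 28   →  a_1 = 2
47 = 1·28 + 19   →  a_2 = 1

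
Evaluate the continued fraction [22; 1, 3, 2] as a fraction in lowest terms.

Fold from the inside: start with 2/1.
  3 + 1/2 = 7/2
  1 + 2/7 = 9/7
  22 + 7/9 = 205/9

205/9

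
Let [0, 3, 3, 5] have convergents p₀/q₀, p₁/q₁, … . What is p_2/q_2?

3/10

Using pₖ = aₖpₖ₋₁ + pₖ₋₂, qₖ = aₖqₖ₋₁ + qₖ₋₂ (with p₋₁=1, p₋₂=0, q₋₁=0, q₋₂=1):
  k=0: a=0, p=0, q=1
  k=1: a=3, p=1, q=3
  k=2: a=3, p=3, q=10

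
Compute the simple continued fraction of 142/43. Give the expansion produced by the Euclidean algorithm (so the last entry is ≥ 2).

142 = 3×43 + 13
43 = 3×13 + 4
13 = 3×4 + 1
4 = 4×1 + 0  (stop)
So 142/43 = [3; 3, 3, 4].

[3; 3, 3, 4]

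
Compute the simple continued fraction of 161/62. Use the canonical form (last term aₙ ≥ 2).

[2; 1, 1, 2, 12]

161 = 2*62 + 37
62 = 1*37 + 25
37 = 1*25 + 12
25 = 2*12 + 1
12 = 12*1 + 0  (stop)
So 161/62 = [2; 1, 1, 2, 12].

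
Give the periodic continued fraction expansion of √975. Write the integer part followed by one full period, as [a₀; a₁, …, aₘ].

[31; 4, 2, 4, 62]

a₀ = ⌊√975⌋ = 31.
With m₀=0, d₀=1 and mₖ₊₁ = dₖaₖ − mₖ, dₖ₊₁ = (n − mₖ₊₁²)/dₖ, aₖ₊₁ = ⌊(a₀+mₖ₊₁)/dₖ₊₁⌋:
  k=1: m=31, d=14, a=4
  k=2: m=25, d=25, a=2
  k=3: m=25, d=14, a=4
  k=4: m=31, d=1, a=62
d=1 and a=2a₀=62 at k=4, so the next step gives (m, d) = (31, 14) again — its k=1 value — and the period has length 4.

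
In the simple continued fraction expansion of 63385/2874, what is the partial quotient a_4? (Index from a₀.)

1

63385 = 22·2874 + 157   →  a_0 = 22
2874 = 18·157 + 48   →  a_1 = 18
157 = 3·48 + 13   →  a_2 = 3
48 = 3·13 + 9   →  a_3 = 3
13 = 1·9 + 4   →  a_4 = 1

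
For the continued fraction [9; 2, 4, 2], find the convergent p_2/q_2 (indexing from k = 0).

85/9

Using pₖ = aₖpₖ₋₁ + pₖ₋₂, qₖ = aₖqₖ₋₁ + qₖ₋₂ (with p₋₁=1, p₋₂=0, q₋₁=0, q₋₂=1):
  k=0: a=9, p=9, q=1
  k=1: a=2, p=19, q=2
  k=2: a=4, p=85, q=9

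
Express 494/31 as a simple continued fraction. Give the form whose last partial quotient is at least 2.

[15; 1, 14, 2]

494 = 15×31 + 29
31 = 1×29 + 2
29 = 14×2 + 1
2 = 2×1 + 0  (stop)
So 494/31 = [15; 1, 14, 2].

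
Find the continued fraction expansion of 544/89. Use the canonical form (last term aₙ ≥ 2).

[6; 8, 1, 9]

544 = 6·89 + 10
89 = 8·10 + 9
10 = 1·9 + 1
9 = 9·1 + 0  (stop)
So 544/89 = [6; 8, 1, 9].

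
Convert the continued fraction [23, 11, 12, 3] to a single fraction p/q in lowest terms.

Using pₖ = aₖpₖ₋₁ + pₖ₋₂ and qₖ = aₖqₖ₋₁ + qₖ₋₂:
  k=0: a=23, p=23, q=1
  k=1: a=11, p=254, q=11
  k=2: a=12, p=3071, q=133
  k=3: a=3, p=9467, q=410

9467/410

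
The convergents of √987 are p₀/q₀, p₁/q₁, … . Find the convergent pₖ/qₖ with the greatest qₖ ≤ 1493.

23531/749

√987 = [31; 2, 2, 2, 62, …] (period length 4).
Convergents:
  p_0/q_0 = 31/1
  p_1/q_1 = 63/2
  p_2/q_2 = 157/5
  p_3/q_3 = 377/12
  p_4/q_4 = 23531/749
  p_5/q_5 = 47439/1510
q_4 = 749 ≤ 1493 < 1510 = q_5, so the answer is 23531/749.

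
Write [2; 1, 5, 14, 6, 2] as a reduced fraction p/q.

Using pₖ = aₖpₖ₋₁ + pₖ₋₂ and qₖ = aₖqₖ₋₁ + qₖ₋₂:
  k=0: a=2, p=2, q=1
  k=1: a=1, p=3, q=1
  k=2: a=5, p=17, q=6
  k=3: a=14, p=241, q=85
  k=4: a=6, p=1463, q=516
  k=5: a=2, p=3167, q=1117

3167/1117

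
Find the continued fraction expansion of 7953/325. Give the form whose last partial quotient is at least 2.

[24; 2, 8, 19]

7953 = 24×325 + 153
325 = 2×153 + 19
153 = 8×19 + 1
19 = 19×1 + 0  (stop)
So 7953/325 = [24; 2, 8, 19].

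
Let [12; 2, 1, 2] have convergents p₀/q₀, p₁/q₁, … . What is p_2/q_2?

Using pₖ = aₖpₖ₋₁ + pₖ₋₂, qₖ = aₖqₖ₋₁ + qₖ₋₂ (with p₋₁=1, p₋₂=0, q₋₁=0, q₋₂=1):
  k=0: a=12, p=12, q=1
  k=1: a=2, p=25, q=2
  k=2: a=1, p=37, q=3

37/3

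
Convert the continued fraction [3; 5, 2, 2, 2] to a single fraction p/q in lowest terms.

207/65

Fold from the inside: start with 2/1.
  2 + 1/2 = 5/2
  2 + 2/5 = 12/5
  5 + 5/12 = 65/12
  3 + 12/65 = 207/65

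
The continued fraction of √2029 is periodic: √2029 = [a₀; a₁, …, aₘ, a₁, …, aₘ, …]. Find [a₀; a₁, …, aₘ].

[45; 22, 1, 1, 22, 90]

a₀ = ⌊√2029⌋ = 45.
With m₀=0, d₀=1 and mₖ₊₁ = dₖaₖ − mₖ, dₖ₊₁ = (n − mₖ₊₁²)/dₖ, aₖ₊₁ = ⌊(a₀+mₖ₊₁)/dₖ₊₁⌋:
  k=1: m=45, d=4, a=22
  k=2: m=43, d=45, a=1
  k=3: m=2, d=45, a=1
  k=4: m=43, d=4, a=22
  k=5: m=45, d=1, a=90
d=1 and a=2a₀=90 at k=5, so the next step gives (m, d) = (45, 4) again — its k=1 value — and the period has length 5.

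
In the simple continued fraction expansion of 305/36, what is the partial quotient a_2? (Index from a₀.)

305 = 8·36 + 17   →  a_0 = 8
36 = 2·17 + 2   →  a_1 = 2
17 = 8·2 + 1   →  a_2 = 8

8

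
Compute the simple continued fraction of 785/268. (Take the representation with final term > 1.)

[2; 1, 13, 9, 2]

785 = 2×268 + 249
268 = 1×249 + 19
249 = 13×19 + 2
19 = 9×2 + 1
2 = 2×1 + 0  (stop)
So 785/268 = [2; 1, 13, 9, 2].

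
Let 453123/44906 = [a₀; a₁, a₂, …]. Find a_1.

11

453123 = 10·44906 + 4063   →  a_0 = 10
44906 = 11·4063 + 213   →  a_1 = 11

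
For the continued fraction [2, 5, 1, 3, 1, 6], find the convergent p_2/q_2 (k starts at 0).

13/6

Using pₖ = aₖpₖ₋₁ + pₖ₋₂, qₖ = aₖqₖ₋₁ + qₖ₋₂ (with p₋₁=1, p₋₂=0, q₋₁=0, q₋₂=1):
  k=0: a=2, p=2, q=1
  k=1: a=5, p=11, q=5
  k=2: a=1, p=13, q=6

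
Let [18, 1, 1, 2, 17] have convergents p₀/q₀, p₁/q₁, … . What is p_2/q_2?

37/2

Using pₖ = aₖpₖ₋₁ + pₖ₋₂, qₖ = aₖqₖ₋₁ + qₖ₋₂ (with p₋₁=1, p₋₂=0, q₋₁=0, q₋₂=1):
  k=0: a=18, p=18, q=1
  k=1: a=1, p=19, q=1
  k=2: a=1, p=37, q=2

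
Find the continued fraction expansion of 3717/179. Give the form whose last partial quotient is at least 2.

[20; 1, 3, 3, 1, 4, 2]

3717 = 20*179 + 137
179 = 1*137 + 42
137 = 3*42 + 11
42 = 3*11 + 9
11 = 1*9 + 2
9 = 4*2 + 1
2 = 2*1 + 0  (stop)
So 3717/179 = [20; 1, 3, 3, 1, 4, 2].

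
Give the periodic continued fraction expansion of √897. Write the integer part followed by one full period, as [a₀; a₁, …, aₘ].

[29; 1, 18, 1, 58]

a₀ = ⌊√897⌋ = 29.
With m₀=0, d₀=1 and mₖ₊₁ = dₖaₖ − mₖ, dₖ₊₁ = (n − mₖ₊₁²)/dₖ, aₖ₊₁ = ⌊(a₀+mₖ₊₁)/dₖ₊₁⌋:
  k=1: m=29, d=56, a=1
  k=2: m=27, d=3, a=18
  k=3: m=27, d=56, a=1
  k=4: m=29, d=1, a=58
d=1 and a=2a₀=58 at k=4, so the next step gives (m, d) = (29, 56) again — its k=1 value — and the period has length 4.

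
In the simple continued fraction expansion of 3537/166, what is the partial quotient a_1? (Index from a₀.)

3

3537 = 21·166 + 51   →  a_0 = 21
166 = 3·51 + 13   →  a_1 = 3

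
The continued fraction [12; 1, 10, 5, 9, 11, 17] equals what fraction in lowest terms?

Using pₖ = aₖpₖ₋₁ + pₖ₋₂ and qₖ = aₖqₖ₋₁ + qₖ₋₂:
  k=0: a=12, p=12, q=1
  k=1: a=1, p=13, q=1
  k=2: a=10, p=142, q=11
  k=3: a=5, p=723, q=56
  k=4: a=9, p=6649, q=515
  k=5: a=11, p=73862, q=5721
  k=6: a=17, p=1262303, q=97772

1262303/97772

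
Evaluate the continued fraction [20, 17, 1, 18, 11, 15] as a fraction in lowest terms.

1140689/56876

Using pₖ = aₖpₖ₋₁ + pₖ₋₂ and qₖ = aₖqₖ₋₁ + qₖ₋₂:
  k=0: a=20, p=20, q=1
  k=1: a=17, p=341, q=17
  k=2: a=1, p=361, q=18
  k=3: a=18, p=6839, q=341
  k=4: a=11, p=75590, q=3769
  k=5: a=15, p=1140689, q=56876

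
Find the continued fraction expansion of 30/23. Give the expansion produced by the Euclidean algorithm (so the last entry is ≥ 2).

30 = 1·23 + 7
23 = 3·7 + 2
7 = 3·2 + 1
2 = 2·1 + 0  (stop)
So 30/23 = [1; 3, 3, 2].

[1; 3, 3, 2]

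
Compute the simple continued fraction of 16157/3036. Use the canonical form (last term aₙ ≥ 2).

[5; 3, 9, 3, 3, 1, 1, 4]

16157 = 5*3036 + 977
3036 = 3*977 + 105
977 = 9*105 + 32
105 = 3*32 + 9
32 = 3*9 + 5
9 = 1*5 + 4
5 = 1*4 + 1
4 = 4*1 + 0  (stop)
So 16157/3036 = [5; 3, 9, 3, 3, 1, 1, 4].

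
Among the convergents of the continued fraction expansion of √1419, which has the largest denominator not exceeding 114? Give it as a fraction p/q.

4219/112

√1419 = [37; 1, 2, 37, 2, 1, 74, …] (period length 6).
Convergents:
  p_0/q_0 = 37/1
  p_1/q_1 = 38/1
  p_2/q_2 = 113/3
  p_3/q_3 = 4219/112
  p_4/q_4 = 8551/227
q_3 = 112 ≤ 114 < 227 = q_4, so the answer is 4219/112.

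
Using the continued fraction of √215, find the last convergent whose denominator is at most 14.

√215 = [14; 1, 1, 1, 28, …] (period length 4).
Convergents:
  p_0/q_0 = 14/1
  p_1/q_1 = 15/1
  p_2/q_2 = 29/2
  p_3/q_3 = 44/3
  p_4/q_4 = 1261/86
q_3 = 3 ≤ 14 < 86 = q_4, so the answer is 44/3.

44/3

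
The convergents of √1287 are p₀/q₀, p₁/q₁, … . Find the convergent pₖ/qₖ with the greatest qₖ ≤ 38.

287/8

√1287 = [35; 1, 6, 1, 70, …] (period length 4).
Convergents:
  p_0/q_0 = 35/1
  p_1/q_1 = 36/1
  p_2/q_2 = 251/7
  p_3/q_3 = 287/8
  p_4/q_4 = 20341/567
q_3 = 8 ≤ 38 < 567 = q_4, so the answer is 287/8.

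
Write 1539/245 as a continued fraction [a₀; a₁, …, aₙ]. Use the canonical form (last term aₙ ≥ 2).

1539 = 6·245 + 69
245 = 3·69 + 38
69 = 1·38 + 31
38 = 1·31 + 7
31 = 4·7 + 3
7 = 2·3 + 1
3 = 3·1 + 0  (stop)
So 1539/245 = [6; 3, 1, 1, 4, 2, 3].

[6; 3, 1, 1, 4, 2, 3]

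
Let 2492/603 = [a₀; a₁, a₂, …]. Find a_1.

2492 = 4·603 + 80   →  a_0 = 4
603 = 7·80 + 43   →  a_1 = 7

7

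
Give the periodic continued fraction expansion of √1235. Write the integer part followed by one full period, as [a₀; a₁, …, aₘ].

a₀ = ⌊√1235⌋ = 35.
With m₀=0, d₀=1 and mₖ₊₁ = dₖaₖ − mₖ, dₖ₊₁ = (n − mₖ₊₁²)/dₖ, aₖ₊₁ = ⌊(a₀+mₖ₊₁)/dₖ₊₁⌋:
  k=1: m=35, d=10, a=7
  k=2: m=35, d=1, a=70
d=1 and a=2a₀=70 at k=2, so the next step gives (m, d) = (35, 10) again — its k=1 value — and the period has length 2.

[35; 7, 70]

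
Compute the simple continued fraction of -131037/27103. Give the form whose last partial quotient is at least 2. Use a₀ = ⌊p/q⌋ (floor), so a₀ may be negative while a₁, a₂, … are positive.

[-5; 6, 19, 18, 13]

-131037 = -5·27103 + 4478
27103 = 6·4478 + 235
4478 = 19·235 + 13
235 = 18·13 + 1
13 = 13·1 + 0  (stop)
So -131037/27103 = [-5; 6, 19, 18, 13].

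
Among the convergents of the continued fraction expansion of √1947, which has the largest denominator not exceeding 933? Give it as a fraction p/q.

31108/705

√1947 = [44; 8, 88, …] (period length 2).
Convergents:
  p_0/q_0 = 44/1
  p_1/q_1 = 353/8
  p_2/q_2 = 31108/705
  p_3/q_3 = 249217/5648
q_2 = 705 ≤ 933 < 5648 = q_3, so the answer is 31108/705.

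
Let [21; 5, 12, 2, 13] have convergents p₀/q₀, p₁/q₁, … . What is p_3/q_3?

2692/127

Using pₖ = aₖpₖ₋₁ + pₖ₋₂, qₖ = aₖqₖ₋₁ + qₖ₋₂ (with p₋₁=1, p₋₂=0, q₋₁=0, q₋₂=1):
  k=0: a=21, p=21, q=1
  k=1: a=5, p=106, q=5
  k=2: a=12, p=1293, q=61
  k=3: a=2, p=2692, q=127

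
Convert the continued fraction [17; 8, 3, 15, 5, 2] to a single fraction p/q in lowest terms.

Using pₖ = aₖpₖ₋₁ + pₖ₋₂ and qₖ = aₖqₖ₋₁ + qₖ₋₂:
  k=0: a=17, p=17, q=1
  k=1: a=8, p=137, q=8
  k=2: a=3, p=428, q=25
  k=3: a=15, p=6557, q=383
  k=4: a=5, p=33213, q=1940
  k=5: a=2, p=72983, q=4263

72983/4263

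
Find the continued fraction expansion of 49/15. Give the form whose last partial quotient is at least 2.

[3; 3, 1, 3]

49 = 3·15 + 4
15 = 3·4 + 3
4 = 1·3 + 1
3 = 3·1 + 0  (stop)
So 49/15 = [3; 3, 1, 3].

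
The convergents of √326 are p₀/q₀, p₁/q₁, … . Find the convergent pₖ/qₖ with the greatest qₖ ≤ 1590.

√326 = [18; 18, 36, …] (period length 2).
Convergents:
  p_0/q_0 = 18/1
  p_1/q_1 = 325/18
  p_2/q_2 = 11718/649
  p_3/q_3 = 211249/11700
q_2 = 649 ≤ 1590 < 11700 = q_3, so the answer is 11718/649.

11718/649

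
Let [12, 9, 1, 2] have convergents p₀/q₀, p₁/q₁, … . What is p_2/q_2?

Using pₖ = aₖpₖ₋₁ + pₖ₋₂, qₖ = aₖqₖ₋₁ + qₖ₋₂ (with p₋₁=1, p₋₂=0, q₋₁=0, q₋₂=1):
  k=0: a=12, p=12, q=1
  k=1: a=9, p=109, q=9
  k=2: a=1, p=121, q=10

121/10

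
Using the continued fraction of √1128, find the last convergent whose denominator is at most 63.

√1128 = [33; 1, 1, 2, 2, 2, 1, 1, 66, …] (period length 8).
Convergents:
  p_0/q_0 = 33/1
  p_1/q_1 = 34/1
  p_2/q_2 = 67/2
  p_3/q_3 = 168/5
  p_4/q_4 = 403/12
  p_5/q_5 = 974/29
  p_6/q_6 = 1377/41
  p_7/q_7 = 2351/70
q_6 = 41 ≤ 63 < 70 = q_7, so the answer is 1377/41.

1377/41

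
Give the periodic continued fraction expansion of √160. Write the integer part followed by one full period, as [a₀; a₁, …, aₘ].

[12; 1, 1, 1, 5, 1, 1, 1, 24]

a₀ = ⌊√160⌋ = 12.
With m₀=0, d₀=1 and mₖ₊₁ = dₖaₖ − mₖ, dₖ₊₁ = (n − mₖ₊₁²)/dₖ, aₖ₊₁ = ⌊(a₀+mₖ₊₁)/dₖ₊₁⌋:
  k=1: m=12, d=16, a=1
  k=2: m=4, d=9, a=1
  k=3: m=5, d=15, a=1
  k=4: m=10, d=4, a=5
  k=5: m=10, d=15, a=1
  k=6: m=5, d=9, a=1
  k=7: m=4, d=16, a=1
  k=8: m=12, d=1, a=24
d=1 and a=2a₀=24 at k=8, so the next step gives (m, d) = (12, 16) again — its k=1 value — and the period has length 8.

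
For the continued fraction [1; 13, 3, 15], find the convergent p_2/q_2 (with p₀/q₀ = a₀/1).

43/40

Using pₖ = aₖpₖ₋₁ + pₖ₋₂, qₖ = aₖqₖ₋₁ + qₖ₋₂ (with p₋₁=1, p₋₂=0, q₋₁=0, q₋₂=1):
  k=0: a=1, p=1, q=1
  k=1: a=13, p=14, q=13
  k=2: a=3, p=43, q=40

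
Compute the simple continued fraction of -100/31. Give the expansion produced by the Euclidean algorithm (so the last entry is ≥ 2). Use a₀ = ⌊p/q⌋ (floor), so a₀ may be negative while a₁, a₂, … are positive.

-100 = -4*31 + 24
31 = 1*24 + 7
24 = 3*7 + 3
7 = 2*3 + 1
3 = 3*1 + 0  (stop)
So -100/31 = [-4; 1, 3, 2, 3].

[-4; 1, 3, 2, 3]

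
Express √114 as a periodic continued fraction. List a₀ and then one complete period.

[10; 1, 2, 10, 2, 1, 20]

a₀ = ⌊√114⌋ = 10.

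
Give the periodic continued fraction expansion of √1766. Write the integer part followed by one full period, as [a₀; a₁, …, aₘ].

a₀ = ⌊√1766⌋ = 42.
With m₀=0, d₀=1 and mₖ₊₁ = dₖaₖ − mₖ, dₖ₊₁ = (n − mₖ₊₁²)/dₖ, aₖ₊₁ = ⌊(a₀+mₖ₊₁)/dₖ₊₁⌋:
  k=1: m=42, d=2, a=42
  k=2: m=42, d=1, a=84
d=1 and a=2a₀=84 at k=2, so the next step gives (m, d) = (42, 2) again — its k=1 value — and the period has length 2.

[42; 42, 84]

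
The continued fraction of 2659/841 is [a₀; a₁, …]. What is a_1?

6

2659 = 3·841 + 136   →  a_0 = 3
841 = 6·136 + 25   →  a_1 = 6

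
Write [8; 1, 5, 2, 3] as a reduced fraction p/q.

Fold from the inside: start with 3/1.
  2 + 1/3 = 7/3
  5 + 3/7 = 38/7
  1 + 7/38 = 45/38
  8 + 38/45 = 398/45

398/45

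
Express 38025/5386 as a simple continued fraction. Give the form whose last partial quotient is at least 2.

[7; 16, 1, 2, 13, 8]

38025 = 7*5386 + 323
5386 = 16*323 + 218
323 = 1*218 + 105
218 = 2*105 + 8
105 = 13*8 + 1
8 = 8*1 + 0  (stop)
So 38025/5386 = [7; 16, 1, 2, 13, 8].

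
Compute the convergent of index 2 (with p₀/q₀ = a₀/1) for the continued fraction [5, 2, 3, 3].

38/7

Using pₖ = aₖpₖ₋₁ + pₖ₋₂, qₖ = aₖqₖ₋₁ + qₖ₋₂ (with p₋₁=1, p₋₂=0, q₋₁=0, q₋₂=1):
  k=0: a=5, p=5, q=1
  k=1: a=2, p=11, q=2
  k=2: a=3, p=38, q=7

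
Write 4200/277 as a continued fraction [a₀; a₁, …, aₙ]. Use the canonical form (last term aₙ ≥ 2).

4200 = 15×277 + 45
277 = 6×45 + 7
45 = 6×7 + 3
7 = 2×3 + 1
3 = 3×1 + 0  (stop)
So 4200/277 = [15; 6, 6, 2, 3].

[15; 6, 6, 2, 3]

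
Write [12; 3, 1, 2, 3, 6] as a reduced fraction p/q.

2859/233

Using pₖ = aₖpₖ₋₁ + pₖ₋₂ and qₖ = aₖqₖ₋₁ + qₖ₋₂:
  k=0: a=12, p=12, q=1
  k=1: a=3, p=37, q=3
  k=2: a=1, p=49, q=4
  k=3: a=2, p=135, q=11
  k=4: a=3, p=454, q=37
  k=5: a=6, p=2859, q=233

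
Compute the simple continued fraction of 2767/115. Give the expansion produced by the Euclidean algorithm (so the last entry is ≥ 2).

2767 = 24×115 + 7
115 = 16×7 + 3
7 = 2×3 + 1
3 = 3×1 + 0  (stop)
So 2767/115 = [24; 16, 2, 3].

[24; 16, 2, 3]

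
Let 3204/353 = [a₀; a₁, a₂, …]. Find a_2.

3204 = 9·353 + 27   →  a_0 = 9
353 = 13·27 + 2   →  a_1 = 13
27 = 13·2 + 1   →  a_2 = 13

13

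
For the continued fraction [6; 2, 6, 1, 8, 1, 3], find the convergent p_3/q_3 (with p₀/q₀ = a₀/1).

97/15

Using pₖ = aₖpₖ₋₁ + pₖ₋₂, qₖ = aₖqₖ₋₁ + qₖ₋₂ (with p₋₁=1, p₋₂=0, q₋₁=0, q₋₂=1):
  k=0: a=6, p=6, q=1
  k=1: a=2, p=13, q=2
  k=2: a=6, p=84, q=13
  k=3: a=1, p=97, q=15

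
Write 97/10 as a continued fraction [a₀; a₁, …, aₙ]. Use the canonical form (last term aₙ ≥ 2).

97 = 9*10 + 7
10 = 1*7 + 3
7 = 2*3 + 1
3 = 3*1 + 0  (stop)
So 97/10 = [9; 1, 2, 3].

[9; 1, 2, 3]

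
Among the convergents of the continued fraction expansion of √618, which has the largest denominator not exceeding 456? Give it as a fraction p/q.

10093/406

√618 = [24; 1, 6, 8, 6, 1, 48, …] (period length 6).
Convergents:
  p_0/q_0 = 24/1
  p_1/q_1 = 25/1
  p_2/q_2 = 174/7
  p_3/q_3 = 1417/57
  p_4/q_4 = 8676/349
  p_5/q_5 = 10093/406
  p_6/q_6 = 493140/19837
q_5 = 406 ≤ 456 < 19837 = q_6, so the answer is 10093/406.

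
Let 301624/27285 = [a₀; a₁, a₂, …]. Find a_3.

12

301624 = 11·27285 + 1489   →  a_0 = 11
27285 = 18·1489 + 483   →  a_1 = 18
1489 = 3·483 + 40   →  a_2 = 3
483 = 12·40 + 3   →  a_3 = 12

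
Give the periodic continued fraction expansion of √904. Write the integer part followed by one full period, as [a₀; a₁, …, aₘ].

[30; 15, 60]

a₀ = ⌊√904⌋ = 30.
With m₀=0, d₀=1 and mₖ₊₁ = dₖaₖ − mₖ, dₖ₊₁ = (n − mₖ₊₁²)/dₖ, aₖ₊₁ = ⌊(a₀+mₖ₊₁)/dₖ₊₁⌋:
  k=1: m=30, d=4, a=15
  k=2: m=30, d=1, a=60
d=1 and a=2a₀=60 at k=2, so the next step gives (m, d) = (30, 4) again — its k=1 value — and the period has length 2.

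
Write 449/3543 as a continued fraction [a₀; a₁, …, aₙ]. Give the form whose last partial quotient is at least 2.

[0; 7, 1, 8, 6, 8]

449 = 0*3543 + 449
3543 = 7*449 + 400
449 = 1*400 + 49
400 = 8*49 + 8
49 = 6*8 + 1
8 = 8*1 + 0  (stop)
So 449/3543 = [0; 7, 1, 8, 6, 8].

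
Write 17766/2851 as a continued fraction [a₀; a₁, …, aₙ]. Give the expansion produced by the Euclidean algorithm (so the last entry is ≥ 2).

[6; 4, 3, 7, 1, 4, 2, 2]

17766 = 6*2851 + 660
2851 = 4*660 + 211
660 = 3*211 + 27
211 = 7*27 + 22
27 = 1*22 + 5
22 = 4*5 + 2
5 = 2*2 + 1
2 = 2*1 + 0  (stop)
So 17766/2851 = [6; 4, 3, 7, 1, 4, 2, 2].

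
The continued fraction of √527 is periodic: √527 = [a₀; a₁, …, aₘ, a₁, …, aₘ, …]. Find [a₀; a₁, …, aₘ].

a₀ = ⌊√527⌋ = 22.

[22; 1, 21, 1, 44]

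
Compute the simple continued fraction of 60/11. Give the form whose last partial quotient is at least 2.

[5; 2, 5]

60 = 5×11 + 5
11 = 2×5 + 1
5 = 5×1 + 0  (stop)
So 60/11 = [5; 2, 5].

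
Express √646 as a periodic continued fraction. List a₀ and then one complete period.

a₀ = ⌊√646⌋ = 25.
With m₀=0, d₀=1 and mₖ₊₁ = dₖaₖ − mₖ, dₖ₊₁ = (n − mₖ₊₁²)/dₖ, aₖ₊₁ = ⌊(a₀+mₖ₊₁)/dₖ₊₁⌋:
  k=1: m=25, d=21, a=2
  k=2: m=17, d=17, a=2
  k=3: m=17, d=21, a=2
  k=4: m=25, d=1, a=50
d=1 and a=2a₀=50 at k=4, so the next step gives (m, d) = (25, 21) again — its k=1 value — and the period has length 4.

[25; 2, 2, 2, 50]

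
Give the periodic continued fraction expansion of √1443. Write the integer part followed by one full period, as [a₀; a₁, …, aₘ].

[37; 1, 74]

a₀ = ⌊√1443⌋ = 37.
With m₀=0, d₀=1 and mₖ₊₁ = dₖaₖ − mₖ, dₖ₊₁ = (n − mₖ₊₁²)/dₖ, aₖ₊₁ = ⌊(a₀+mₖ₊₁)/dₖ₊₁⌋:
  k=1: m=37, d=74, a=1
  k=2: m=37, d=1, a=74
d=1 and a=2a₀=74 at k=2, so the next step gives (m, d) = (37, 74) again — its k=1 value — and the period has length 2.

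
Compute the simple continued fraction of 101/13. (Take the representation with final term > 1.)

[7; 1, 3, 3]

101 = 7*13 + 10
13 = 1*10 + 3
10 = 3*3 + 1
3 = 3*1 + 0  (stop)
So 101/13 = [7; 1, 3, 3].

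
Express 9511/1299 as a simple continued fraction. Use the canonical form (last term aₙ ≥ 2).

9511 = 7×1299 + 418
1299 = 3×418 + 45
418 = 9×45 + 13
45 = 3×13 + 6
13 = 2×6 + 1
6 = 6×1 + 0  (stop)
So 9511/1299 = [7; 3, 9, 3, 2, 6].

[7; 3, 9, 3, 2, 6]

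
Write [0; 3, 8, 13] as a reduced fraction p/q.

105/328

Fold from the inside: start with 13/1.
  8 + 1/13 = 105/13
  3 + 13/105 = 328/105
  0 + 105/328 = 105/328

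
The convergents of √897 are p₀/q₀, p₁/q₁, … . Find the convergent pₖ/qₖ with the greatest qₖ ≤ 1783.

√897 = [29; 1, 18, 1, 58, …] (period length 4).
Convergents:
  p_0/q_0 = 29/1
  p_1/q_1 = 30/1
  p_2/q_2 = 569/19
  p_3/q_3 = 599/20
  p_4/q_4 = 35311/1179
  p_5/q_5 = 35910/1199
  p_6/q_6 = 681691/22761
q_5 = 1199 ≤ 1783 < 22761 = q_6, so the answer is 35910/1199.

35910/1199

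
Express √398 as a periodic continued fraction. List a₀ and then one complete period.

[19; 1, 18, 1, 38]

a₀ = ⌊√398⌋ = 19.
With m₀=0, d₀=1 and mₖ₊₁ = dₖaₖ − mₖ, dₖ₊₁ = (n − mₖ₊₁²)/dₖ, aₖ₊₁ = ⌊(a₀+mₖ₊₁)/dₖ₊₁⌋:
  k=1: m=19, d=37, a=1
  k=2: m=18, d=2, a=18
  k=3: m=18, d=37, a=1
  k=4: m=19, d=1, a=38
d=1 and a=2a₀=38 at k=4, so the next step gives (m, d) = (19, 37) again — its k=1 value — and the period has length 4.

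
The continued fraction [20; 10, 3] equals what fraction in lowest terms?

623/31

Using pₖ = aₖpₖ₋₁ + pₖ₋₂ and qₖ = aₖqₖ₋₁ + qₖ₋₂:
  k=0: a=20, p=20, q=1
  k=1: a=10, p=201, q=10
  k=2: a=3, p=623, q=31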